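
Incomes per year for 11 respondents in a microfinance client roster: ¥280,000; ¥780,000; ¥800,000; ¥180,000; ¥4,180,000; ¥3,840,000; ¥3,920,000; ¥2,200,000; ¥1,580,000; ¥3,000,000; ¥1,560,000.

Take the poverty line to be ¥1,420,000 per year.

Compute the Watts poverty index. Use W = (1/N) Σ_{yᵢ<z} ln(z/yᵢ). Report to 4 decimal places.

Incomes under z: ¥180,000, ¥280,000, ¥780,000, ¥800,000 (q = 4 of N = 11).
Log shortfalls: ln(1420000/180000) = 2.0655; ln(1420000/280000) = 1.6236; ln(1420000/780000) = 0.5991; ln(1420000/800000) = 0.5738.
W = 4.861997 / 11 = 0.4420.

0.4420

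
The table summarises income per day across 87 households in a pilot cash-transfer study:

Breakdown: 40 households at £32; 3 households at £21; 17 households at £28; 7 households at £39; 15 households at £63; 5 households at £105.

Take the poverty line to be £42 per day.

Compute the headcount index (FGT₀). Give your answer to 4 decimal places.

67 of the 87 households have income below £42.
H = 67/87 = 0.7701.

0.7701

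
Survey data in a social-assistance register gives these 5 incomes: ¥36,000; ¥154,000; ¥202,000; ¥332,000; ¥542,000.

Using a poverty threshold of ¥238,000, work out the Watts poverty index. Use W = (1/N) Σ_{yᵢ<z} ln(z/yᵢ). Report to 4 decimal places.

0.4976

Below the line: ¥36,000, ¥154,000, ¥202,000 (q = 3 of N = 5).
Log shortfalls: ln(238000/36000) = 1.8888; ln(238000/154000) = 0.4353; ln(238000/202000) = 0.1640.
W = 2.488073 / 5 = 0.4976.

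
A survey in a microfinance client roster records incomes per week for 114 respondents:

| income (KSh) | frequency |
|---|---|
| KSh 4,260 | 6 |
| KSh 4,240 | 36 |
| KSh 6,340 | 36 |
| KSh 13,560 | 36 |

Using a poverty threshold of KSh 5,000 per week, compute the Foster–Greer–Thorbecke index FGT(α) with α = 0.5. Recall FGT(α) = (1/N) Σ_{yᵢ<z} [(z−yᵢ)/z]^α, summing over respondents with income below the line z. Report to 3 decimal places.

Incomes under z: 36×KSh 4,240, 6×KSh 4,260 (q = 42 of N = 114).
Normalized shortfalls: (5000−4240)/5000 = 0.1520 (×36); (5000−4260)/5000 = 0.1480 (×6).
Raised to α = 0.5: 0.38987 (×36); 0.38471 (×6).
Sum = 16.343630; FGT(0.5) = 16.343630 / 114 = 0.143.

0.143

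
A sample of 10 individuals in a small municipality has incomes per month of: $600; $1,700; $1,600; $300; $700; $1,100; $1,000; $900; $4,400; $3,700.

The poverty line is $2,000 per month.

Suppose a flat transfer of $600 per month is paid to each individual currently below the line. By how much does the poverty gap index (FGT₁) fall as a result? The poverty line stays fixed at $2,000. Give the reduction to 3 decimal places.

Before: below the line — $300, $600, $700, $900, $1,000, $1,100, $1,600, $1,700; poverty gap index (FGT₁) = 0.40500.
After the $600 transfer: below the line — $900, $1,200, $1,300, $1,500, $1,600, $1,700; poverty gap index (FGT₁) = 0.19000.
Reduction = 0.40500 − 0.19000 = 0.215.

0.215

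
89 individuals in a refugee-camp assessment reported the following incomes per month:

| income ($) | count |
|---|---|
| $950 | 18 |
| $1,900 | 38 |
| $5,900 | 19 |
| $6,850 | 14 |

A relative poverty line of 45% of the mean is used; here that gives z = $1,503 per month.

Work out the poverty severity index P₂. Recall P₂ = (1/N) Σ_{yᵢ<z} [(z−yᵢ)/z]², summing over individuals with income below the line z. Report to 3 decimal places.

Incomes under z: 18×$950 (q = 18 of N = 89).
Normalized shortfalls: (1503−950)/1503 = 0.3679 (×18).
Squared: 0.1354 (×18).
Sum = 2.436715; P₂ = 2.436715 / 89 = 0.027.

0.027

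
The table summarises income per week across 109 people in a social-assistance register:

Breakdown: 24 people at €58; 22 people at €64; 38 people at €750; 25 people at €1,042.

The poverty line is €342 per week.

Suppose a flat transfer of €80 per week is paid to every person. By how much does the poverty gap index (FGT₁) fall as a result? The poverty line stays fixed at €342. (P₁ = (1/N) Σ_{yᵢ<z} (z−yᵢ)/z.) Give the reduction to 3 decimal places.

Before: below the line — 24×€58, 22×€64; poverty gap index (FGT₁) = 0.34691.
After the €80 transfer: below the line — 24×€138, 22×€144; poverty gap index (FGT₁) = 0.24819.
Reduction = 0.34691 − 0.24819 = 0.099.

0.099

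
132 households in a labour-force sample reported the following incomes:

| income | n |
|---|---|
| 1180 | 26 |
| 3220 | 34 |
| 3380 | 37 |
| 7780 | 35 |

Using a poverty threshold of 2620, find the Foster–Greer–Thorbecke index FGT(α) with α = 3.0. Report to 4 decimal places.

Below z: 26×1180 (q = 26 of N = 132).
Relative gaps: (2620−1180)/2620 = 0.5496 (×26).
Raised to α = 3.0: 0.16603 (×26).
Sum = 4.316751; FGT(3.0) = 4.316751 / 132 = 0.0327.

0.0327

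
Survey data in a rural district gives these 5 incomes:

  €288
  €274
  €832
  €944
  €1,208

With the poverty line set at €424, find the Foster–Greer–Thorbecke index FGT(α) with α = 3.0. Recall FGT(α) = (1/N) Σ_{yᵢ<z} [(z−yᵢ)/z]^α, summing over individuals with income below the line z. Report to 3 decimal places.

0.015

Below z: €274, €288 (q = 2 of N = 5).
Normalized shortfalls: (424−274)/424 = 0.3538; (424−288)/424 = 0.3208.
Raised to α = 3.0: 0.04428; 0.03300.
Sum = 0.077277; FGT(3.0) = 0.077277 / 5 = 0.015.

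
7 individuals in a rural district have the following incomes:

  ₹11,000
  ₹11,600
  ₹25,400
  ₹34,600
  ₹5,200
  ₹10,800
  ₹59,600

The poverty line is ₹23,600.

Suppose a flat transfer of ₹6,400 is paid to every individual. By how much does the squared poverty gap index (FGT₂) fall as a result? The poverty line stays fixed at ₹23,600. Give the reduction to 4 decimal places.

Before: below the line — ₹5,200, ₹10,800, ₹11,000, ₹11,600; squared poverty gap index (FGT₂) = 0.206519.
After the ₹6,400 transfer: below the line — ₹11,600, ₹17,200, ₹17,400, ₹18,000; squared poverty gap index (FGT₂) = 0.065345.
Reduction = 0.206519 − 0.065345 = 0.1412.

0.1412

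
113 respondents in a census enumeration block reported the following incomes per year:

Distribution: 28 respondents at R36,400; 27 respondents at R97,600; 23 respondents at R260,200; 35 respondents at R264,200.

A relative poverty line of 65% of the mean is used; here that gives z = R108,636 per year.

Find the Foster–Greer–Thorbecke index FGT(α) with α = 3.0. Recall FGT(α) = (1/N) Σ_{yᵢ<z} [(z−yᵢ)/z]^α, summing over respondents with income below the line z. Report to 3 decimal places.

Below the line: 28×R36,400, 27×R97,600 (q = 55 of N = 113).
Shortfall ratios: (108636−36400)/108636 = 0.6649 (×28); (108636−97600)/108636 = 0.1016 (×27).
Raised to α = 3.0: 0.29399 (×28); 0.00105 (×27).
Sum = 8.260163; FGT(3.0) = 8.260163 / 113 = 0.073.

0.073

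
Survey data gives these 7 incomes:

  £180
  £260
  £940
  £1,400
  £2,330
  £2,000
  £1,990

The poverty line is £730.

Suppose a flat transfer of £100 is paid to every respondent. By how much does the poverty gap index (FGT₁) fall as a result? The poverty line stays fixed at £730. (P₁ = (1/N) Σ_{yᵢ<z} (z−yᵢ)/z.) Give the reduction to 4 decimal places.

0.0391

Before: below the line — £180, £260; poverty gap index (FGT₁) = 0.199609.
After the £100 transfer: below the line — £280, £360; poverty gap index (FGT₁) = 0.160470.
Reduction = 0.199609 − 0.160470 = 0.0391.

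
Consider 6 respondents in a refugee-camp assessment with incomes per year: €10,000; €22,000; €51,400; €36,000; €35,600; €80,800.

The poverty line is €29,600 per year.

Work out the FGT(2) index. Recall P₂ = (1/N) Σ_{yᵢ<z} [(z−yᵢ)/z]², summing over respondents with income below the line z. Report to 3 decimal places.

Below z: €10,000, €22,000 (q = 2 of N = 6).
Gap ratios (z−y)/z: (29600−10000)/29600 = 0.6622; (29600−22000)/29600 = 0.2568.
Squared: 0.4385; 0.0659.
Sum = 0.504383; P₂ = 0.504383 / 6 = 0.084.

0.084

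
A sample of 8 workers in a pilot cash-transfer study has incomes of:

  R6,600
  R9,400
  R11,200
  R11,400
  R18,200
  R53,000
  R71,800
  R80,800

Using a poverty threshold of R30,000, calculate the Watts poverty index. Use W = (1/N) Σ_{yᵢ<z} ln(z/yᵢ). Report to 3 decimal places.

0.641

Incomes under z: R6,600, R9,400, R11,200, R11,400, R18,200 (q = 5 of N = 8).
Log gaps: ln(30000/6600) = 1.5141; ln(30000/9400) = 1.1605; ln(30000/11200) = 0.9853; ln(30000/11400) = 0.9676; ln(30000/18200) = 0.4998.
W = 5.127259 / 8 = 0.641.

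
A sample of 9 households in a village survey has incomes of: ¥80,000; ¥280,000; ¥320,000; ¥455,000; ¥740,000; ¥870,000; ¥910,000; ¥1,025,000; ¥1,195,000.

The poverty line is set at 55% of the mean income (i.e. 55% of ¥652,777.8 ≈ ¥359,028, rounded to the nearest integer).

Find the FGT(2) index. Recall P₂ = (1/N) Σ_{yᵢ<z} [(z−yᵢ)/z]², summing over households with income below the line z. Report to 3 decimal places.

Below the line: ¥80,000, ¥280,000, ¥320,000 (q = 3 of N = 9).
Shortfall ratios: (359028−80000)/359028 = 0.7772; (359028−280000)/359028 = 0.2201; (359028−320000)/359028 = 0.1087.
Squared: 0.6040; 0.0485; 0.0118.
Sum = 0.664271; P₂ = 0.664271 / 9 = 0.074.

0.074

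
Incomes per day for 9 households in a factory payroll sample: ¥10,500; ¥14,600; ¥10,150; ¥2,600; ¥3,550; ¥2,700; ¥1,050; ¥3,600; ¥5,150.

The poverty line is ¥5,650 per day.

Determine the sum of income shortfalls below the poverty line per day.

Poor units: ¥1,050, ¥2,600, ¥2,700, ¥3,550, ¥3,600, ¥5,150 (q = 6 of N = 9).
Individual gaps: 5650−1050 = 4600; 5650−2600 = 3050; 5650−2700 = 2950; 5650−3550 = 2100; 5650−3600 = 2050; 5650−5150 = 500.
Aggregate gap = ¥15,250.

¥15,250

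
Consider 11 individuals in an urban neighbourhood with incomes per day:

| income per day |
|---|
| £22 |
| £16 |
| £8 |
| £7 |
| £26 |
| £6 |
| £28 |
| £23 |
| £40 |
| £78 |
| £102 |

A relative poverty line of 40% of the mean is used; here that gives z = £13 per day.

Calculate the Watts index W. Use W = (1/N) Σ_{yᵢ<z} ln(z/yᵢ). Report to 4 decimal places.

Poor units: £6, £7, £8 (q = 3 of N = 11).
ln(z/y) terms: ln(13/6) = 0.7732; ln(13/7) = 0.6190; ln(13/8) = 0.4855.
W = 1.877737 / 11 = 0.1707.

0.1707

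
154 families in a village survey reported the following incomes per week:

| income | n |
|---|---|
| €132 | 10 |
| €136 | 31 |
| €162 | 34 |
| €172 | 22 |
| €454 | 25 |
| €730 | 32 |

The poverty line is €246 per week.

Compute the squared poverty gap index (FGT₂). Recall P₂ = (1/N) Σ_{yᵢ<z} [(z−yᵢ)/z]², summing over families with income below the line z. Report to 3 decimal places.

Below z: 10×€132, 31×€136, 34×€162, 22×€172 (q = 97 of N = 154).
Shortfall ratios: (246−132)/246 = 0.4634 (×10); (246−136)/246 = 0.4472 (×31); (246−162)/246 = 0.3415 (×34); (246−172)/246 = 0.3008 (×22).
Squared: 0.2148 (×10); 0.1999 (×31); 0.1166 (×34); 0.0905 (×22).
Sum = 14.300945; P₂ = 14.300945 / 154 = 0.093.

0.093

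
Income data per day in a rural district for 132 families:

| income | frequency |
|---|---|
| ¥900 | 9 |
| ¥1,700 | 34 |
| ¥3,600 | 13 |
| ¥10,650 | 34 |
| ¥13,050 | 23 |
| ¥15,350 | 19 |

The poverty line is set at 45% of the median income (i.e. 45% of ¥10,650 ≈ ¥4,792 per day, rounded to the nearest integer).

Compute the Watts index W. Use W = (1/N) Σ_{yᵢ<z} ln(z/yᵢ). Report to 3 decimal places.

Below z: 9×¥900, 34×¥1,700, 13×¥3,600 (q = 56 of N = 132).
Log shortfalls: ln(4792/900) = 1.6723 (×9); ln(4792/1700) = 1.0363 (×34); ln(4792/3600) = 0.2860 (×13).
W = 54.003824 / 132 = 0.409.

0.409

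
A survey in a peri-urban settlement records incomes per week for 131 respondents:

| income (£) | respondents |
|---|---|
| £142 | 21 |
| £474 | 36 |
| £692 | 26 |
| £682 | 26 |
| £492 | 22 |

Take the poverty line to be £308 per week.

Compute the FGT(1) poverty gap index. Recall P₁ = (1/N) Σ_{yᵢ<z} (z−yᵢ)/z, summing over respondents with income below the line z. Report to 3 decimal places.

0.086

Below the line: 21×£142 (q = 21 of N = 131).
Normalized shortfalls: (308−142)/308 = 0.5390 (×21).
Σ = 11.318182. Dividing by the full population N = 131 gives P₁ = 0.086.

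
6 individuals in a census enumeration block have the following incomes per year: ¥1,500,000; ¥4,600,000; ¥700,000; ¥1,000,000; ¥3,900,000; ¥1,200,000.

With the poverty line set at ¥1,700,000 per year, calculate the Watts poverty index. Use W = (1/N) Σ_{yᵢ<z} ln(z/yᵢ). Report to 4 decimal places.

Below the line: ¥700,000, ¥1,000,000, ¥1,200,000, ¥1,500,000 (q = 4 of N = 6).
Log shortfalls: ln(1700000/700000) = 0.8873; ln(1700000/1000000) = 0.5306; ln(1700000/1200000) = 0.3483; ln(1700000/1500000) = 0.1252.
W = 1.891401 / 6 = 0.3152.

0.3152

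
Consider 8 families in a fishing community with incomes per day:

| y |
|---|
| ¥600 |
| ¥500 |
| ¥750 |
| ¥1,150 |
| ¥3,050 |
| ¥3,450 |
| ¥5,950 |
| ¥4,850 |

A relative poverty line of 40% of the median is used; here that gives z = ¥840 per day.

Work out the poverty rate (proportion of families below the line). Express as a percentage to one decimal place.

3 of the 8 families have income below ¥840.
H = 3/8 = 37.5%.

37.5%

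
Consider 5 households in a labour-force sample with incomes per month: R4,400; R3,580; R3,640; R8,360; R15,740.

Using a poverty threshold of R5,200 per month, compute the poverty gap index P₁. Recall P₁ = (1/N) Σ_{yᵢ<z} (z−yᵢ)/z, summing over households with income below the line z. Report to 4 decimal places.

Poor units: R3,580, R3,640, R4,400 (q = 3 of N = 5).
Shortfall ratios: (5200−3580)/5200 = 0.3115; (5200−3640)/5200 = 0.3000; (5200−4400)/5200 = 0.1538.
Σ = 0.765385. Dividing by the full population N = 5 gives P₁ = 0.1531.

0.1531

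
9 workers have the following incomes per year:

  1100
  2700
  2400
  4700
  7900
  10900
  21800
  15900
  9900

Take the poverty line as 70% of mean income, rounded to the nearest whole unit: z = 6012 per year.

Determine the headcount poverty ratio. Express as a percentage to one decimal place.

4 of the 9 workers have income below 6012.
H = 4/9 = 44.4%.

44.4%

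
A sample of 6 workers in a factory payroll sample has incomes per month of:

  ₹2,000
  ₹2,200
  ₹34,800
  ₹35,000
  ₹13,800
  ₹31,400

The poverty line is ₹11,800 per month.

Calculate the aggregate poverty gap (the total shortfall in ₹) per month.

Below z: ₹2,000, ₹2,200 (q = 2 of N = 6).
Individual gaps: 11800−2000 = 9800; 11800−2200 = 9600.
Aggregate gap = ₹19,400.

₹19,400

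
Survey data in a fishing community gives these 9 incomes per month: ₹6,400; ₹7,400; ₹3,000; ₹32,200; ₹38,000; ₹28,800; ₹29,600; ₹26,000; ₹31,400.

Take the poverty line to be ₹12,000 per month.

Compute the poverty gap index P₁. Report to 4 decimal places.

Below the line: ₹3,000, ₹6,400, ₹7,400 (q = 3 of N = 9).
Relative gaps: (12000−3000)/12000 = 0.7500; (12000−6400)/12000 = 0.4667; (12000−7400)/12000 = 0.3833.
Sum of shortfalls = 1.600000; P₁ averages over all N: 1.600000 / 9 = 0.1778.

0.1778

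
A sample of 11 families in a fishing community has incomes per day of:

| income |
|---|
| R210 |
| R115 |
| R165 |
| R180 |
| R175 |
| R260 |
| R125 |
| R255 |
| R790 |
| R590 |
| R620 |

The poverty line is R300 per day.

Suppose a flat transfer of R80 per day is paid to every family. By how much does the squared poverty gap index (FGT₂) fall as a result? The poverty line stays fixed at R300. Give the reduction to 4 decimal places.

0.0990

Before: below the line — R115, R125, R165, R175, R180, R210, R255, R260; squared poverty gap index (FGT₂) = 0.126086.
After the R80 transfer: below the line — R195, R205, R245, R255, R260, R290; squared poverty gap index (FGT₂) = 0.027071.
Reduction = 0.126086 − 0.027071 = 0.0990.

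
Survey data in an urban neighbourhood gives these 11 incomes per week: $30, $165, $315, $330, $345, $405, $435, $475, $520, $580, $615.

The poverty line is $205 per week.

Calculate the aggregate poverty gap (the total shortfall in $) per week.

Poor units: $30, $165 (q = 2 of N = 11).
Individual gaps: 205−30 = 175; 205−165 = 40.
Aggregate gap = $215.

$215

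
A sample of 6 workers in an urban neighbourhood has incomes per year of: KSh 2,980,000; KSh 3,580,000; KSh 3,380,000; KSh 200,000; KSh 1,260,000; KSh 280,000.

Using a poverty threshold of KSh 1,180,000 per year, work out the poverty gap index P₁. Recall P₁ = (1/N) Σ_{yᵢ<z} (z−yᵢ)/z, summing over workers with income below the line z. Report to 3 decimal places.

0.266

Below the line: KSh 200,000, KSh 280,000 (q = 2 of N = 6).
Relative gaps: (1180000−200000)/1180000 = 0.8305; (1180000−280000)/1180000 = 0.7627.
Sum of shortfalls = 1.593220; P₁ averages over all N: 1.593220 / 6 = 0.266.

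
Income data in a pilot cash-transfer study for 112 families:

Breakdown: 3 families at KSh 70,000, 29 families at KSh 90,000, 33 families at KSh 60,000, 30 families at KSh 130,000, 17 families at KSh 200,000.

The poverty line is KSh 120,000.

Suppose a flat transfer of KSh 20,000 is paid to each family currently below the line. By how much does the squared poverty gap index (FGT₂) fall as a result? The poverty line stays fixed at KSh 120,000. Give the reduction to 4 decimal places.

Before: below the line — 33×KSh 60,000, 3×KSh 70,000, 29×KSh 90,000; squared poverty gap index (FGT₂) = 0.094494.
After the KSh 20,000 transfer: below the line — 33×KSh 80,000, 3×KSh 90,000, 29×KSh 110,000; squared poverty gap index (FGT₂) = 0.036210.
Reduction = 0.094494 − 0.036210 = 0.0583.

0.0583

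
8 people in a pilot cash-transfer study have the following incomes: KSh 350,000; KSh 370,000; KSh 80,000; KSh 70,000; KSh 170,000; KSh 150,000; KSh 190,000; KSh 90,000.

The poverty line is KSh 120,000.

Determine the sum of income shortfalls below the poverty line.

Poor units: KSh 70,000, KSh 80,000, KSh 90,000 (q = 3 of N = 8).
Individual gaps: 120000−70000 = 50000; 120000−80000 = 40000; 120000−90000 = 30000.
Aggregate gap = KSh 120,000.

KSh 120,000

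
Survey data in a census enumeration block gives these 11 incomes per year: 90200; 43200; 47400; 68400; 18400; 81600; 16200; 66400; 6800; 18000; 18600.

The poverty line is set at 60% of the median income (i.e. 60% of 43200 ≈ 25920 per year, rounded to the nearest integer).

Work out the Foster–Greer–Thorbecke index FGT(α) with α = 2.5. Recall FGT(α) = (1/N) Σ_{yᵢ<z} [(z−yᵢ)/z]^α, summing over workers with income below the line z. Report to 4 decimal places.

0.0630

Below z: 6800, 16200, 18000, 18400, 18600 (q = 5 of N = 11).
Gap ratios (z−y)/z: (25920−6800)/25920 = 0.7377; (25920−16200)/25920 = 0.3750; (25920−18000)/25920 = 0.3056; (25920−18400)/25920 = 0.2901; (25920−18600)/25920 = 0.2824.
Raised to α = 2.5: 0.46734; 0.08611; 0.05161; 0.04534; 0.04238.
Sum = 0.692783; FGT(2.5) = 0.692783 / 11 = 0.0630.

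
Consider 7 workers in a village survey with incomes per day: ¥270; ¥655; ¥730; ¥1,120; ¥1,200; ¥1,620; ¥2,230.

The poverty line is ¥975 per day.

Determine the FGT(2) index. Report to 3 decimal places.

0.099

Below the line: ¥270, ¥655, ¥730 (q = 3 of N = 7).
Shortfall ratios: (975−270)/975 = 0.7231; (975−655)/975 = 0.3282; (975−730)/975 = 0.2513.
Squared: 0.5228; 0.1077; 0.0631.
Sum = 0.693702; P₂ = 0.693702 / 7 = 0.099.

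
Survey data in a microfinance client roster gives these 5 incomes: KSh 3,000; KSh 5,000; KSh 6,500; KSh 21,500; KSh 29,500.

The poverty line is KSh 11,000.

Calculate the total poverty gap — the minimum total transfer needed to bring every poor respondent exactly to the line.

KSh 18,500

Below z: KSh 3,000, KSh 5,000, KSh 6,500 (q = 3 of N = 5).
Individual gaps: 11000−3000 = 8000; 11000−5000 = 6000; 11000−6500 = 4500.
Aggregate gap = KSh 18,500.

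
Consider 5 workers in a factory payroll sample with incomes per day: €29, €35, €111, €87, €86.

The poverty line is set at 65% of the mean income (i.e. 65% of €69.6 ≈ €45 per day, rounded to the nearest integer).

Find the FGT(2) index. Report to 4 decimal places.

0.0352

Poor units: €29, €35 (q = 2 of N = 5).
Gap ratios (z−y)/z: (45−29)/45 = 0.3556; (45−35)/45 = 0.2222.
Squared: 0.1264; 0.0494.
Sum = 0.175802; P₂ = 0.175802 / 5 = 0.0352.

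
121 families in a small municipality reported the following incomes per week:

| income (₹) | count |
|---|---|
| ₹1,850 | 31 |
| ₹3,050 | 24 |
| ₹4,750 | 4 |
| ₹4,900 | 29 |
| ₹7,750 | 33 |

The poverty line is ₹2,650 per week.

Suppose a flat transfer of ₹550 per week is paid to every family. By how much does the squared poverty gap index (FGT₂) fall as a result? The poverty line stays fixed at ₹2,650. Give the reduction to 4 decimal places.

0.0211

Before: below the line — 31×₹1,850; squared poverty gap index (FGT₂) = 0.023349.
After the ₹550 transfer: below the line — 31×₹2,400; squared poverty gap index (FGT₂) = 0.002280.
Reduction = 0.023349 − 0.002280 = 0.0211.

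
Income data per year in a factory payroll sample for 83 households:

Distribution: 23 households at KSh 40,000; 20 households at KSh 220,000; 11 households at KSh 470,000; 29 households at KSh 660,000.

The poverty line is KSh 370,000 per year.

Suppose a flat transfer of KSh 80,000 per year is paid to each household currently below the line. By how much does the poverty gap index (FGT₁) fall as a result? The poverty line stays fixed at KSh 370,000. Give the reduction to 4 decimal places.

0.1120

Before: below the line — 23×KSh 40,000, 20×KSh 220,000; poverty gap index (FGT₁) = 0.344839.
After the KSh 80,000 transfer: below the line — 23×KSh 120,000, 20×KSh 300,000; poverty gap index (FGT₁) = 0.232823.
Reduction = 0.344839 − 0.232823 = 0.1120.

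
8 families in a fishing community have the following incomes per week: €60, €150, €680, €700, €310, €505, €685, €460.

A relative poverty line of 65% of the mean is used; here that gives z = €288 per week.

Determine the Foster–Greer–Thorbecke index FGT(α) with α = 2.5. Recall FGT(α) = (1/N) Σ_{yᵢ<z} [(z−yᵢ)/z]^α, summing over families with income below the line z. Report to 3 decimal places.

0.090

Incomes under z: €60, €150 (q = 2 of N = 8).
Shortfall ratios: (288−60)/288 = 0.7917; (288−150)/288 = 0.4792.
Raised to α = 2.5: 0.55764; 0.15893.
Sum = 0.716576; FGT(2.5) = 0.716576 / 8 = 0.090.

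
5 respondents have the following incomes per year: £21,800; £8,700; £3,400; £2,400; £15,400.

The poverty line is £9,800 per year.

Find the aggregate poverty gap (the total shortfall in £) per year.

Below the line: £2,400, £3,400, £8,700 (q = 3 of N = 5).
Individual gaps: 9800−2400 = 7400; 9800−3400 = 6400; 9800−8700 = 1100.
Aggregate gap = £14,900.

£14,900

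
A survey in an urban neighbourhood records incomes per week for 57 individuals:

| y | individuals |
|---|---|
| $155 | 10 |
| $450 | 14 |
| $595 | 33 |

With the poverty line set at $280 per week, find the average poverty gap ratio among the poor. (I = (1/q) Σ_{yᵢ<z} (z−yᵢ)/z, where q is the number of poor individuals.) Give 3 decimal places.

0.446

Incomes under z: 10×$155 (q = 10 of N = 57).
Relative gaps: 0.4464 (×10); sum = 4.464286.
I averages over the q = 10 poor units only: 4.464286 / 10 = 0.446.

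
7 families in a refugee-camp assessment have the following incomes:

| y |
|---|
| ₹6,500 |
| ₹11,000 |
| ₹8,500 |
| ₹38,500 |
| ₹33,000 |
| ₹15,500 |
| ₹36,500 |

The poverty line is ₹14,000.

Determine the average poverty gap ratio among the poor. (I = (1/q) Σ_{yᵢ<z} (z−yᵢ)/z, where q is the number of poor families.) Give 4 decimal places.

0.3810

Incomes under z: ₹6,500, ₹8,500, ₹11,000 (q = 3 of N = 7).
Relative gaps: 0.5357, 0.3929, 0.2143; sum = 1.142857.
I averages over the q = 3 poor units only: 1.142857 / 3 = 0.3810.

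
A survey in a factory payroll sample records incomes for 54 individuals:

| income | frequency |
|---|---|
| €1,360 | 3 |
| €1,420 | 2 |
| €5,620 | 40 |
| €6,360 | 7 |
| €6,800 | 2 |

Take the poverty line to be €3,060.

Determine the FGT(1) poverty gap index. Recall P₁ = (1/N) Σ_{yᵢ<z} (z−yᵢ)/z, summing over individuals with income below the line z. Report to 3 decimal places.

Poor units: 3×€1,360, 2×€1,420 (q = 5 of N = 54).
Gap ratios (z−y)/z: (3060−1360)/3060 = 0.5556 (×3); (3060−1420)/3060 = 0.5359 (×2).
Sum of shortfalls = 2.738562; P₁ averages over all N: 2.738562 / 54 = 0.051.

0.051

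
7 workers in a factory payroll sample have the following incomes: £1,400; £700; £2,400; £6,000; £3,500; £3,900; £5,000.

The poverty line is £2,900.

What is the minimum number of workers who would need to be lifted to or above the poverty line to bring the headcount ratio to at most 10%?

3 of the 7 workers are poor, so H = 3/7 = 0.429.
A headcount ratio of at most 10% allows at most ⌊0.10 × 7⌋ = 0 poor workers.
So at least 3 − 0 = 3 must be lifted.

3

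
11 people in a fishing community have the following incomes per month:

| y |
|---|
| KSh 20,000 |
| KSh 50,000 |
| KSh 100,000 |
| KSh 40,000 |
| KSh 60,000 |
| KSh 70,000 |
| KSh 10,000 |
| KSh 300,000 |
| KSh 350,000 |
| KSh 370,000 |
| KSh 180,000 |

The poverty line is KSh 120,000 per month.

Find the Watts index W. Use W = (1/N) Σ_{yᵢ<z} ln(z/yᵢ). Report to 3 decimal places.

Below z: KSh 10,000, KSh 20,000, KSh 40,000, KSh 50,000, KSh 60,000, KSh 70,000, KSh 100,000 (q = 7 of N = 11).
ln(z/y) terms: ln(120000/10000) = 2.4849; ln(120000/20000) = 1.7918; ln(120000/40000) = 1.0986; ln(120000/50000) = 0.8755; ln(120000/60000) = 0.6931; ln(120000/70000) = 0.5390; ln(120000/100000) = 0.1823.
W = 7.665212 / 11 = 0.697.

0.697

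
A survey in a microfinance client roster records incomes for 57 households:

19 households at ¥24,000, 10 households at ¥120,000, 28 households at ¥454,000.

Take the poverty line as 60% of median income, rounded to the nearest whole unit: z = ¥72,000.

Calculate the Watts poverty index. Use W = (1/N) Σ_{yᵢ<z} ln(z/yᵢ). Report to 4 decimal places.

0.3662

Below z: 19×¥24,000 (q = 19 of N = 57).
Log shortfalls: ln(72000/24000) = 1.0986 (×19).
W = 20.873633 / 57 = 0.3662.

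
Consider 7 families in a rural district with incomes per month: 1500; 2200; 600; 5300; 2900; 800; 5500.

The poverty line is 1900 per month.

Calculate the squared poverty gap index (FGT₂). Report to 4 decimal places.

Below the line: 600, 800, 1500 (q = 3 of N = 7).
Gap ratios (z−y)/z: (1900−600)/1900 = 0.6842; (1900−800)/1900 = 0.5789; (1900−1500)/1900 = 0.2105.
Squared: 0.4681; 0.3352; 0.0443.
Sum = 0.847645; P₂ = 0.847645 / 7 = 0.1211.

0.1211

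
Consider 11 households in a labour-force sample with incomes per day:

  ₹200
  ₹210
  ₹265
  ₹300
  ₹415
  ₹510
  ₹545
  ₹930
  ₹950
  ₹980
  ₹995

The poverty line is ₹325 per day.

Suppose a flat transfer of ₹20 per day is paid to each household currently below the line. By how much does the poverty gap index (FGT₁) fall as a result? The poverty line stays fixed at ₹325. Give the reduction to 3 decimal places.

Before: below the line — ₹200, ₹210, ₹265, ₹300; poverty gap index (FGT₁) = 0.09091.
After the ₹20 transfer: below the line — ₹220, ₹230, ₹285, ₹320; poverty gap index (FGT₁) = 0.06853.
Reduction = 0.09091 − 0.06853 = 0.022.

0.022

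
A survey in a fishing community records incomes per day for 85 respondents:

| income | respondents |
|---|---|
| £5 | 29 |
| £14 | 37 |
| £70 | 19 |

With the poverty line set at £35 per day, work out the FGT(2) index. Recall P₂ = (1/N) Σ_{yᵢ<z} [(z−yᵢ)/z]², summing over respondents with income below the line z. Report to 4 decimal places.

0.4074

Below the line: 29×£5, 37×£14 (q = 66 of N = 85).
Gap ratios (z−y)/z: (35−5)/35 = 0.8571 (×29); (35−14)/35 = 0.6000 (×37).
Squared: 0.7347 (×29); 0.3600 (×37).
Sum = 34.626122; P₂ = 34.626122 / 85 = 0.4074.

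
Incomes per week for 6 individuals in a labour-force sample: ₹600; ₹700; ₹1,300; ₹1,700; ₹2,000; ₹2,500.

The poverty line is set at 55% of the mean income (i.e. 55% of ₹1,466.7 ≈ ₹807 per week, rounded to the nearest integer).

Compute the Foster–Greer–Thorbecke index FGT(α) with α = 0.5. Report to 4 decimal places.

0.1451

Incomes under z: ₹600, ₹700 (q = 2 of N = 6).
Relative gaps: (807−600)/807 = 0.2565; (807−700)/807 = 0.1326.
Raised to α = 0.5: 0.50646; 0.36413.
Sum = 0.870593; FGT(0.5) = 0.870593 / 6 = 0.1451.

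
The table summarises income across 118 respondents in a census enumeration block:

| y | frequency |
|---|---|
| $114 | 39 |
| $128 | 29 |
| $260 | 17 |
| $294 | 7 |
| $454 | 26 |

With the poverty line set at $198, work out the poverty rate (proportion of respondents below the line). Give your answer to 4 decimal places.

68 of the 118 respondents have income below $198.
H = 68/118 = 0.5763.

0.5763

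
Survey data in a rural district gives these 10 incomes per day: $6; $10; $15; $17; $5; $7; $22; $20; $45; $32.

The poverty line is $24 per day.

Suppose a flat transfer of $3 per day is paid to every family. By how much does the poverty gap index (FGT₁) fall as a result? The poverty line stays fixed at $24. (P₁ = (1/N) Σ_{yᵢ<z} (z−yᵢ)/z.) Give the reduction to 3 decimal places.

0.096

Before: below the line — $5, $6, $7, $10, $15, $17, $20, $22; poverty gap index (FGT₁) = 0.37500.
After the $3 transfer: below the line — $8, $9, $10, $13, $18, $20, $23; poverty gap index (FGT₁) = 0.27917.
Reduction = 0.37500 − 0.27917 = 0.096.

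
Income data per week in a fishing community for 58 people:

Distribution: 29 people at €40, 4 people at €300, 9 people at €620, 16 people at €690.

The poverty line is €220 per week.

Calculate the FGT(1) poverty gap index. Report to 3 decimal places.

0.409

Below z: 29×€40 (q = 29 of N = 58).
Shortfall ratios: (220−40)/220 = 0.8182 (×29).
Σ = 23.727273. Dividing by the full population N = 58 gives P₁ = 0.409.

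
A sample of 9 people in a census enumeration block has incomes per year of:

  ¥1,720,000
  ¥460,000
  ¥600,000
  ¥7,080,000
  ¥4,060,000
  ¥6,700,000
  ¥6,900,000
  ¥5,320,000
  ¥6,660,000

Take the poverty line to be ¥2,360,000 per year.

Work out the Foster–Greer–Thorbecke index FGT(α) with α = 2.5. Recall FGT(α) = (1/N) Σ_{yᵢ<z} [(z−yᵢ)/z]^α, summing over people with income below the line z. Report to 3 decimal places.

Below the line: ¥460,000, ¥600,000, ¥1,720,000 (q = 3 of N = 9).
Gap ratios (z−y)/z: (2360000−460000)/2360000 = 0.8051; (2360000−600000)/2360000 = 0.7458; (2360000−1720000)/2360000 = 0.2712.
Raised to α = 2.5: 0.58157; 0.48029; 0.03830.
Sum = 1.100158; FGT(2.5) = 1.100158 / 9 = 0.122.

0.122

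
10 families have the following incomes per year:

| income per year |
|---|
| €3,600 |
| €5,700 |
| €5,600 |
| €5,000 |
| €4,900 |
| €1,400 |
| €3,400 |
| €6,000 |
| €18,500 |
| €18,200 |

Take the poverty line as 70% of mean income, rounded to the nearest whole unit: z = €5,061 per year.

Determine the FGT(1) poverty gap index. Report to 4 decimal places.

0.1384

Below the line: €1,400, €3,400, €3,600, €4,900, €5,000 (q = 5 of N = 10).
Relative gaps: (5061−1400)/5061 = 0.7234; (5061−3400)/5061 = 0.3282; (5061−3600)/5061 = 0.2887; (5061−4900)/5061 = 0.0318; (5061−5000)/5061 = 0.0121.
Σ = 1.384114. Dividing by the full population N = 10 gives P₁ = 0.1384.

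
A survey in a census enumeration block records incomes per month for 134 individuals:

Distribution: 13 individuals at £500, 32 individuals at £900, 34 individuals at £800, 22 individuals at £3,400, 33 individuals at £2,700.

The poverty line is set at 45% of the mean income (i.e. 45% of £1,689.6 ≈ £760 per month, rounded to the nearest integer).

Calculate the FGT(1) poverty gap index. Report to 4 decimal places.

Incomes under z: 13×£500 (q = 13 of N = 134).
Relative gaps: (760−500)/760 = 0.3421 (×13).
Σ = 4.447368. Dividing by the full population N = 134 gives P₁ = 0.0332.

0.0332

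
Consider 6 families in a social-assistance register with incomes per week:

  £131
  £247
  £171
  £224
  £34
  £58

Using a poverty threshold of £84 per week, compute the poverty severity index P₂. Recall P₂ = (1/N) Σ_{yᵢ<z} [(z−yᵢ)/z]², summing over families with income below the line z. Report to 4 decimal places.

Below z: £34, £58 (q = 2 of N = 6).
Gap ratios (z−y)/z: (84−34)/84 = 0.5952; (84−58)/84 = 0.3095.
Squared: 0.3543; 0.0958.
Sum = 0.450113; P₂ = 0.450113 / 6 = 0.0750.

0.0750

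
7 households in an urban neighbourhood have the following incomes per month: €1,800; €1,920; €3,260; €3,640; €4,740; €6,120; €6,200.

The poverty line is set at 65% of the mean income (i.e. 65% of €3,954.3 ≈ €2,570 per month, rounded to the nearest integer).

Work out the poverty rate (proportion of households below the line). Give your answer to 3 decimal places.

0.286

2 of the 7 households have income below €2,570.
H = 2/7 = 0.286.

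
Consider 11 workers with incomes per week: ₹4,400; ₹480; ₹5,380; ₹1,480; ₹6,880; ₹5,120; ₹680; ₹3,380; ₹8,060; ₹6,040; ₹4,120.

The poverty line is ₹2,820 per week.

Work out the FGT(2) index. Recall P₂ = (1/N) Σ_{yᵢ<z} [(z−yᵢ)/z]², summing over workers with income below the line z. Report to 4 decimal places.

0.1355

Below the line: ₹480, ₹680, ₹1,480 (q = 3 of N = 11).
Gap ratios (z−y)/z: (2820−480)/2820 = 0.8298; (2820−680)/2820 = 0.7589; (2820−1480)/2820 = 0.4752.
Squared: 0.6885; 0.5759; 0.2258.
Sum = 1.490217; P₂ = 1.490217 / 11 = 0.1355.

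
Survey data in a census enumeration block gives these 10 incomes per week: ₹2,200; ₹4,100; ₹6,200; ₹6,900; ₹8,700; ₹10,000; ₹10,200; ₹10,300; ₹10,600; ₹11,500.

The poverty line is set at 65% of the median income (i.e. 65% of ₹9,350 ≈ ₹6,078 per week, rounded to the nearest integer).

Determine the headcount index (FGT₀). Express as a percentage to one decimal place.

20.0%

2 of the 10 people have income below ₹6,078.
H = 2/10 = 20.0%.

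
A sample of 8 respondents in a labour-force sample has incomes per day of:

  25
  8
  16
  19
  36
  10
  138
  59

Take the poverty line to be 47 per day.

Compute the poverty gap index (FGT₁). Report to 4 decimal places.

Below z: 8, 10, 16, 19, 25, 36 (q = 6 of N = 8).
Normalized shortfalls: (47−8)/47 = 0.8298; (47−10)/47 = 0.7872; (47−16)/47 = 0.6596; (47−19)/47 = 0.5957; (47−25)/47 = 0.4681; (47−36)/47 = 0.2340.
Σ = 3.574468. Dividing by the full population N = 8 gives P₁ = 0.4468.

0.4468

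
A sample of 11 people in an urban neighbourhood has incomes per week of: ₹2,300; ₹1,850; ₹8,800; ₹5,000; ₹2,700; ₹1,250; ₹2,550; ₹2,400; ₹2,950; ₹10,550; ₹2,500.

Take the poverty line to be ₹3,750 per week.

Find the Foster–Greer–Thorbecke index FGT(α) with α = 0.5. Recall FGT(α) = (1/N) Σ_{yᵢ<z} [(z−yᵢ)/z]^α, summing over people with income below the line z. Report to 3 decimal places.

0.444

Below z: ₹1,250, ₹1,850, ₹2,300, ₹2,400, ₹2,500, ₹2,550, ₹2,700, ₹2,950 (q = 8 of N = 11).
Relative gaps: (3750−1250)/3750 = 0.6667; (3750−1850)/3750 = 0.5067; (3750−2300)/3750 = 0.3867; (3750−2400)/3750 = 0.3600; (3750−2500)/3750 = 0.3333; (3750−2550)/3750 = 0.3200; (3750−2700)/3750 = 0.2800; (3750−2950)/3750 = 0.2133.
Raised to α = 0.5: 0.81650; 0.71181; 0.62183; 0.60000; 0.57735; 0.56569; 0.52915; 0.46188.
Sum = 4.884193; FGT(0.5) = 4.884193 / 11 = 0.444.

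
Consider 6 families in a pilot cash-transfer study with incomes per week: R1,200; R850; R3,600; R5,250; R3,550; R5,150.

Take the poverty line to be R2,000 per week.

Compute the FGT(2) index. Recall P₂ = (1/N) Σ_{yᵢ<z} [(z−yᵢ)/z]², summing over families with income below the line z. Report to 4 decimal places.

0.0818

Below the line: R850, R1,200 (q = 2 of N = 6).
Relative gaps: (2000−850)/2000 = 0.5750; (2000−1200)/2000 = 0.4000.
Squared: 0.3306; 0.1600.
Sum = 0.490625; P₂ = 0.490625 / 6 = 0.0818.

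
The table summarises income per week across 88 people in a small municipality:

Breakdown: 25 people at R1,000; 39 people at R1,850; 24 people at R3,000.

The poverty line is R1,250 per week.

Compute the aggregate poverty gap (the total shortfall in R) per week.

R6,250

Below the line: 25×R1,000 (q = 25 of N = 88).
Individual gaps: 25×(1250−1000) = 6250.
Aggregate gap = R6,250.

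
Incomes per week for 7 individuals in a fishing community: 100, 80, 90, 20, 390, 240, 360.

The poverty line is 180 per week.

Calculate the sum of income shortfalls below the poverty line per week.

430

Incomes under z: 20, 80, 90, 100 (q = 4 of N = 7).
Individual gaps: 180−20 = 160; 180−80 = 100; 180−90 = 90; 180−100 = 80.
Aggregate gap = 430.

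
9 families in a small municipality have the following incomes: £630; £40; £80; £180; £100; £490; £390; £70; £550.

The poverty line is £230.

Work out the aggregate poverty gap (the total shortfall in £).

Below the line: £40, £70, £80, £100, £180 (q = 5 of N = 9).
Individual gaps: 230−40 = 190; 230−70 = 160; 230−80 = 150; 230−100 = 130; 230−180 = 50.
Aggregate gap = £680.

£680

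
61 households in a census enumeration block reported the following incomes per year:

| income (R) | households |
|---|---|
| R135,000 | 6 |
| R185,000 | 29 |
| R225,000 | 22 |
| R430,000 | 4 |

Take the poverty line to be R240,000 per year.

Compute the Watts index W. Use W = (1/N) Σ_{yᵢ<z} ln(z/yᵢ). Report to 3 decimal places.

0.204

Poor units: 6×R135,000, 29×R185,000, 22×R225,000 (q = 57 of N = 61).
Log shortfalls: ln(240000/135000) = 0.5754 (×6); ln(240000/185000) = 0.2603 (×29); ln(240000/225000) = 0.0645 (×22).
W = 12.420242 / 61 = 0.204.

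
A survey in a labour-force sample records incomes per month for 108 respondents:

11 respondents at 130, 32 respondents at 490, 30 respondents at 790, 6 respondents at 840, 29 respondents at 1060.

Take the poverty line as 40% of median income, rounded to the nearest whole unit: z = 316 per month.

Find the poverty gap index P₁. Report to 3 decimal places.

Incomes under z: 11×130 (q = 11 of N = 108).
Gap ratios (z−y)/z: (316−130)/316 = 0.5886 (×11).
Σ = 6.474684. Dividing by the full population N = 108 gives P₁ = 0.060.

0.060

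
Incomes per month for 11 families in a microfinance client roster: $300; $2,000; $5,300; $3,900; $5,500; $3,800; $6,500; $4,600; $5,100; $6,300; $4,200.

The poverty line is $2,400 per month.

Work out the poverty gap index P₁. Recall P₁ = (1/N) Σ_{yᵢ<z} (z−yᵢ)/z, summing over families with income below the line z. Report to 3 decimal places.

0.095

Incomes under z: $300, $2,000 (q = 2 of N = 11).
Shortfall ratios: (2400−300)/2400 = 0.8750; (2400−2000)/2400 = 0.1667.
Σ = 1.041667. Dividing by the full population N = 11 gives P₁ = 0.095.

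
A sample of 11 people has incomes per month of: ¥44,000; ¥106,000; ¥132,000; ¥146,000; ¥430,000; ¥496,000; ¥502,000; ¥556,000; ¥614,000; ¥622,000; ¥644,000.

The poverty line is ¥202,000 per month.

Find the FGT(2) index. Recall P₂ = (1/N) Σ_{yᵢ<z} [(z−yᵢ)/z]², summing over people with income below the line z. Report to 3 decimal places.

0.094

Incomes under z: ¥44,000, ¥106,000, ¥132,000, ¥146,000 (q = 4 of N = 11).
Relative gaps: (202000−44000)/202000 = 0.7822; (202000−106000)/202000 = 0.4752; (202000−132000)/202000 = 0.3465; (202000−146000)/202000 = 0.2772.
Squared: 0.6118; 0.2259; 0.1201; 0.0769.
Sum = 1.034604; P₂ = 1.034604 / 11 = 0.094.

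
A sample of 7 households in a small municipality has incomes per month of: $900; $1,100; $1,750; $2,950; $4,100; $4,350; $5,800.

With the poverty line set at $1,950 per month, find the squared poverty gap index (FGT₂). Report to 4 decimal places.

Incomes under z: $900, $1,100, $1,750 (q = 3 of N = 7).
Shortfall ratios: (1950−900)/1950 = 0.5385; (1950−1100)/1950 = 0.4359; (1950−1750)/1950 = 0.1026.
Squared: 0.2899; 0.1900; 0.0105.
Sum = 0.490467; P₂ = 0.490467 / 7 = 0.0701.

0.0701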